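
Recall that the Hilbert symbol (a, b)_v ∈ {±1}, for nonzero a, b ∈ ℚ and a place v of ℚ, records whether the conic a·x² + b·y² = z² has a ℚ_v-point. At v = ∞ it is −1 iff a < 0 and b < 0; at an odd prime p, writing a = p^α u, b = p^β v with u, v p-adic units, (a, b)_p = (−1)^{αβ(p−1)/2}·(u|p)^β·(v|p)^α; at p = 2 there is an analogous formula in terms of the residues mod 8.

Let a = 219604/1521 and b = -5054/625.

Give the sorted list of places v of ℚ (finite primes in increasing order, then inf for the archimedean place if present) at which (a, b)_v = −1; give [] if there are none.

[2, 7, 11, 31]

(a, b) ≡ (54901, -14) mod (ℚ^×)²; places V = {2, 3, 5, 7, 11, 13, 19, 23, 31, ∞}.
(a,b)_31: α=1, u≡8; β=0, v≡6 (mod 31); (8|31)=+1, (6|31)=-1; sign (−1)^0·+1^0·-1^1 = -1.
(a,b)_5: α=0, u≡4; β=-4, v≡1 (mod 5); (4|5)=+1, (1|5)=+1; sign (−1)^0·+1^-4·+1^0 = +1.
(a,b)_∞: sgn(54901)=+, sgn(-14)=−, so +1.
(a,b)_13: α=-2, u≡11; β=0, v≡3 (mod 13); (11|13)=-1, (3|13)=+1; sign (−1)^0·-1^0·+1^-2 = +1.
(a,b)_3: α=-2, u≡1; β=0, v≡1 (mod 3); (1|3)=+1, (1|3)=+1; sign (−1)^0·+1^0·+1^-2 = +1.
(a,b)_7: α=1, u≡6; β=1, v≡3 (mod 7); (6|7)=-1, (3|7)=-1; sign (−1)^1·-1^1·-1^1 = -1.
(a,b)_11: α=1, u≡7; β=0, v≡8 (mod 11); (7|11)=-1, (8|11)=-1; sign (−1)^0·-1^0·-1^1 = -1.
(a,b)_19: α=0, u≡2; β=2, v≡7 (mod 19); (2|19)=-1, (7|19)=+1; sign (−1)^0·-1^2·+1^0 = +1.
(a,b)_23: α=1, u≡1; β=0, v≡13 (mod 23); (1|23)=+1, (13|23)=+1; sign (−1)^0·+1^0·+1^1 = +1.
(a,b)_2: α=2, β=1; u≡5, v≡1 (mod 8); ε(u)ε(v)=0·0, αω(v)=2·0, βω(u)=1·1; sum ≡ 1  ⇒  -1.
(54901, -14 / ℚ) ramifies at {2, 7, 11, 31}: a division algebra.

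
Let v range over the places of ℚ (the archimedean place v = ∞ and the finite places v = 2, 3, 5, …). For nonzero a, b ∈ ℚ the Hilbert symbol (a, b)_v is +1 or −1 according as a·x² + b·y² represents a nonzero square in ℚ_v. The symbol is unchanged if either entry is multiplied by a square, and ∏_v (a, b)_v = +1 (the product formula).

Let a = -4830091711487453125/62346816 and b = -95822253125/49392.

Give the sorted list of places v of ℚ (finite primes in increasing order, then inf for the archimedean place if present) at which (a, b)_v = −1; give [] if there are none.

(a, b) ≡ (-37, -638435) mod (ℚ^×)²; places V = {2, 3, 5, 7, 11, 13, 17, 29, 37, 41, 47, ∞}.
(a,b)_∞: sgn(-37)=−, sgn(-638435)=−, so -1.
(a,b)_3: α=-2, u≡2; β=-2, v≡1 (mod 3); (2|3)=-1, (1|3)=+1; sign (−1)^0·-1^-2·+1^-2 = +1.
(a,b)_37: α=1, u≡33; β=1, v≡15 (mod 37); (33|37)=+1, (15|37)=-1; sign (−1)^0·+1^1·-1^1 = -1.
(a,b)_11: α=2, u≡6; β=0, v≡3 (mod 11); (6|11)=-1, (3|11)=+1; sign (−1)^0·-1^0·+1^2 = +1.
(a,b)_47: α=-2, u≡33; β=0, v≡29 (mod 47); (33|47)=-1, (29|47)=-1; sign (−1)^0·-1^0·-1^-2 = +1.
(a,b)_7: α=-2, u≡6; β=-3, v≡6 (mod 7); (6|7)=-1, (6|7)=-1; sign (−1)^0·-1^-3·-1^-2 = -1.
(a,b)_41: α=2, u≡2; β=2, v≡13 (mod 41); (2|41)=+1, (13|41)=-1; sign (−1)^0·+1^2·-1^2 = +1.
(a,b)_17: α=2, u≡14; β=1, v≡8 (mod 17); (14|17)=-1, (8|17)=+1; sign (−1)^0·-1^1·+1^2 = -1.
(a,b)_13: α=2, u≡6; β=0, v≡5 (mod 13); (6|13)=-1, (5|13)=-1; sign (−1)^0·-1^0·-1^2 = +1.
(a,b)_29: α=2, u≡3; β=1, v≡1 (mod 29); (3|29)=-1, (1|29)=+1; sign (−1)^0·-1^1·+1^2 = -1.
(a,b)_5: α=6, u≡3; β=5, v≡2 (mod 5); (3|5)=-1, (2|5)=-1; sign (−1)^0·-1^5·-1^6 = -1.
(a,b)_2: α=-6, β=-4; u≡3, v≡5 (mod 8); ε(u)ε(v)=1·0, αω(v)=-6·1, βω(u)=-4·1; sum ≡ 0  ⇒  +1.
(-37, -638435 / ℚ) ramifies at {5, 7, 17, 29, 37, ∞}: a division algebra.

[5, 7, 17, 29, 37, inf]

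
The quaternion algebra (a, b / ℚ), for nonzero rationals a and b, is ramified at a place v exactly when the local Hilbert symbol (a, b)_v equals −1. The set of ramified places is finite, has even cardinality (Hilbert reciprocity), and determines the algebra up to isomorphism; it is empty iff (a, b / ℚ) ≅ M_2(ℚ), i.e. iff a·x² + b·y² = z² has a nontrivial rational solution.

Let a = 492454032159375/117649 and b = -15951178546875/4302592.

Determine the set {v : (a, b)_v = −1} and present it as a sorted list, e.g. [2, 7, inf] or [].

(a, b) ≡ (55, -21) mod (ℚ^×)²; places V = {2, 3, 5, 7, 11, 13, 31, 43, ∞}.
(a,b)_7: α=-6, u≡6; β=-5, v≡4 (mod 7); (6|7)=-1, (4|7)=+1; sign (−1)^0·-1^-5·+1^-6 = -1.
(a,b)_11: α=3, u≡1; β=2, v≡4 (mod 11); (1|11)=+1, (4|11)=+1; sign (−1)^0·+1^2·+1^3 = +1.
(a,b)_∞: sgn(55)=+, sgn(-21)=−, so +1.
(a,b)_5: α=5, u≡4; β=6, v≡4 (mod 5); (4|5)=+1, (4|5)=+1; sign (−1)^0·+1^6·+1^5 = +1.
(a,b)_43: α=0, u≡26; β=2, v≡39 (mod 43); (26|43)=-1, (39|43)=-1; sign (−1)^0·-1^2·-1^0 = +1.
(a,b)_13: α=2, u≡12; β=2, v≡8 (mod 13); (12|13)=+1, (8|13)=-1; sign (−1)^0·+1^2·-1^2 = +1.
(a,b)_31: α=2, u≡21; β=0, v≡9 (mod 31); (21|31)=-1, (9|31)=+1; sign (−1)^0·-1^0·+1^2 = +1.
(a,b)_2: α=0, β=-8; u≡7, v≡3 (mod 8); ε(u)ε(v)=1·1, αω(v)=0·1, βω(u)=-8·0; sum ≡ 1  ⇒  -1.
(a,b)_3: α=6, u≡1; β=3, v≡2 (mod 3); (1|3)=+1, (2|3)=-1; sign (−1)^0·+1^3·-1^6 = +1.
(55, -21 / ℚ) ramifies at {2, 7}: a division algebra.

[2, 7]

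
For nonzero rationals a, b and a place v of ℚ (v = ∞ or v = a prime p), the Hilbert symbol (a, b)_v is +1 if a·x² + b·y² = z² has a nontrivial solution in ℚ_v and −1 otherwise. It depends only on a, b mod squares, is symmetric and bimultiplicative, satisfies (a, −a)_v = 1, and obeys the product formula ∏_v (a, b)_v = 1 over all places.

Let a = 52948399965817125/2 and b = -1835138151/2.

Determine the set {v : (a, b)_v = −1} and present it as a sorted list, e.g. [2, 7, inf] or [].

[2, 3, 5, 17]

(a, b) ≡ (330, -238) mod (ℚ^×)²; places V = {2, 3, 5, 7, 11, 17, 23, ∞}.
(a,b)_2: α=-1, β=-1; u≡5, v≡1 (mod 8); ε(u)ε(v)=0·0, αω(v)=-1·0, βω(u)=-1·1; sum ≡ 1  ⇒  -1.
(a,b)_7: α=4, u≡4; β=3, v≡2 (mod 7); (4|7)=+1, (2|7)=+1; sign (−1)^0·+1^3·+1^4 = +1.
(a,b)_3: α=1, u≡2; β=2, v≡2 (mod 3); (2|3)=-1, (2|3)=-1; sign (−1)^0·-1^2·-1^1 = -1.
(a,b)_5: α=3, u≡1; β=0, v≡2 (mod 5); (1|5)=+1, (2|5)=-1; sign (−1)^0·+1^0·-1^3 = -1.
(a,b)_11: α=3, u≡8; β=2, v≡3 (mod 11); (8|11)=-1, (3|11)=+1; sign (−1)^0·-1^2·+1^3 = +1.
(a,b)_∞: sgn(330)=+, sgn(-238)=−, so +1.
(a,b)_17: α=4, u≡3; β=3, v≡7 (mod 17); (3|17)=-1, (7|17)=-1; sign (−1)^0·-1^3·-1^4 = -1.
(a,b)_23: α=2, u≡3; β=0, v≡20 (mod 23); (3|23)=+1, (20|23)=-1; sign (−1)^0·+1^0·-1^2 = +1.
|Ram(330, -238)| = 4, even; anisotropic at {2, 3, 5, 17}.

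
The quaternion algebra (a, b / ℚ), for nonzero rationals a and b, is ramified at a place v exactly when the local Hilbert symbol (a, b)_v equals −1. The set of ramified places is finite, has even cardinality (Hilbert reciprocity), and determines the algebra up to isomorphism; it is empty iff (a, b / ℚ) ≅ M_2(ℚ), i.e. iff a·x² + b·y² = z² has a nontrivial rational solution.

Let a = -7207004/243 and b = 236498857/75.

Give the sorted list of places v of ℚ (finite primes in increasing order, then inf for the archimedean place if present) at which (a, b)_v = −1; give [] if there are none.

(a, b) ≡ (-14973, 518259) mod (ℚ^×)²; places V = {2, 3, 5, 7, 19, 23, 29, 31, 37, ∞}.
(a,b)_29: α=0, u≡28; β=1, v≡23 (mod 29); (28|29)=+1, (23|29)=+1; sign (−1)^0·+1^1·+1^0 = +1.
(a,b)_5: α=0, u≡2; β=-2, v≡4 (mod 5); (2|5)=-1, (4|5)=+1; sign (−1)^0·-1^-2·+1^0 = +1.
(a,b)_23: α=1, u≡18; β=1, v≡3 (mod 23); (18|23)=+1, (3|23)=+1; sign (−1)^1·+1^1·+1^1 = -1.
(a,b)_19: α=2, u≡13; β=0, v≡14 (mod 19); (13|19)=-1, (14|19)=-1; sign (−1)^0·-1^0·-1^2 = +1.
(a,b)_2: α=2, β=0; u≡3, v≡3 (mod 8); ε(u)ε(v)=1·1, αω(v)=2·1, βω(u)=0·1; sum ≡ 1  ⇒  -1.
(a,b)_37: α=0, u≡9; β=3, v≡7 (mod 37); (9|37)=+1, (7|37)=+1; sign (−1)^0·+1^3·+1^0 = +1.
(a,b)_3: α=-5, u≡1; β=-1, v≡1 (mod 3); (1|3)=+1, (1|3)=+1; sign (−1)^1·+1^-1·+1^-5 = -1.
(a,b)_∞: sgn(-14973)=−, sgn(518259)=+, so +1.
(a,b)_7: α=1, u≡6; β=1, v≡6 (mod 7); (6|7)=-1, (6|7)=-1; sign (−1)^1·-1^1·-1^1 = -1.
(a,b)_31: α=1, u≡3; β=0, v≡20 (mod 31); (3|31)=-1, (20|31)=+1; sign (−1)^0·-1^0·+1^1 = +1.
(-14973, 518259 / ℚ) ramifies at {2, 3, 7, 23}: a division algebra.

[2, 3, 7, 23]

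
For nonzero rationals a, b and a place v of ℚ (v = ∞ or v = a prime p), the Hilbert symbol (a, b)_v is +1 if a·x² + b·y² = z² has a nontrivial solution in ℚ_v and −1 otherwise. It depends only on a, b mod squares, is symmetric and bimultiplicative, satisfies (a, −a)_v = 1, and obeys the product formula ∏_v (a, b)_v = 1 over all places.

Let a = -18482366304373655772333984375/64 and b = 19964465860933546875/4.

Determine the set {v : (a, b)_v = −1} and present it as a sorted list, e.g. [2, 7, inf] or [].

(a, b) ≡ (-9503, 155363) mod (ℚ^×)²; places V = {2, 3, 5, 7, 13, 17, 19, 37, 43, ∞}.
(a,b)_3: α=2, u≡1; β=2, v≡2 (mod 3); (1|3)=+1, (2|3)=-1; sign (−1)^0·+1^2·-1^2 = +1.
(a,b)_43: α=3, u≡19; β=2, v≡21 (mod 43); (19|43)=-1, (21|43)=+1; sign (−1)^0·-1^2·+1^3 = +1.
(a,b)_5: α=10, u≡2; β=6, v≡3 (mod 5); (2|5)=-1, (3|5)=-1; sign (−1)^0·-1^6·-1^10 = +1.
(a,b)_∞: sgn(-9503)=−, sgn(155363)=+, so +1.
(a,b)_19: α=4, u≡11; β=3, v≡6 (mod 19); (11|19)=+1, (6|19)=+1; sign (−1)^0·+1^3·+1^4 = +1.
(a,b)_2: α=-6, β=-2; u≡1, v≡3 (mod 8); ε(u)ε(v)=0·1, αω(v)=-6·1, βω(u)=-2·0; sum ≡ 0  ⇒  +1.
(a,b)_37: α=4, u≡29; β=3, v≡32 (mod 37); (29|37)=-1, (32|37)=-1; sign (−1)^0·-1^3·-1^4 = -1.
(a,b)_13: α=1, u≡9; β=1, v≡12 (mod 13); (9|13)=+1, (12|13)=+1; sign (−1)^0·+1^1·+1^1 = +1.
(a,b)_17: α=1, u≡13; β=1, v≡14 (mod 17); (13|17)=+1, (14|17)=-1; sign (−1)^0·+1^1·-1^1 = -1.
(a,b)_7: α=2, u≡6; β=0, v≡5 (mod 7); (6|7)=-1, (5|7)=-1; sign (−1)^0·-1^0·-1^2 = +1.
Ram(-9503, 155363) = {17, 37}; no ℚ_17-point on the conic.

[17, 37]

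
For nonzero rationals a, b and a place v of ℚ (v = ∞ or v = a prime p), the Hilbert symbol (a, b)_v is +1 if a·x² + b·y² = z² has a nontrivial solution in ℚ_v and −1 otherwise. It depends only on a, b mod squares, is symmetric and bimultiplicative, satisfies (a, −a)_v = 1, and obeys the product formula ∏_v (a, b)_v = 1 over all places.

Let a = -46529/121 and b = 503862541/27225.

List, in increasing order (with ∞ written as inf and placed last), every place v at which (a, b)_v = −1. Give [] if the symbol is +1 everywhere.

Mod squares: a ≡ -161, b ≡ 35581. Check v ∈ {∞, 2, 3, 5, 7, 11, 13, 17, 23}.
v=7: a=7^1·(≡5), b=7^3·(≡1) mod 7; (5|7)=-1, (1|7)=+1; (−1)^{1·3·3}·(-1)^3·(+1)^1 = +1.
v=13: a=13^0·(≡6), b=13^1·(≡5) mod 13; (6|13)=-1, (5|13)=-1; (−1)^{0·1·6}·(-1)^1·(-1)^0 = -1.
v=3: a=3^0·(≡1), b=3^-2·(≡1) mod 3; (1|3)=+1, (1|3)=+1; (−1)^{0·-2·1}·(+1)^-2·(+1)^0 = +1.
v=17: a=17^2·(≡13), b=17^3·(≡8) mod 17; (13|17)=+1, (8|17)=+1; (−1)^{2·3·8}·(+1)^3·(+1)^2 = +1.
v=2: v_2(a)=0, v_2(b)=0; units ≡ 7, 5 (mod 8); ε·ε+αω+βω = 1·0+0·1+0·0 ≡ 0  ⇒  (a,b)_2 = +1.
v=11: a=11^-2·(≡1), b=11^-2·(≡10) mod 11; (1|11)=+1, (10|11)=-1; (−1)^{-2·-2·5}·(+1)^-2·(-1)^-2 = +1.
v=∞: -161 < 0 and 35581 > 0  ⇒  (a,b)_∞ = +1.
v=5: a=5^0·(≡1), b=5^-2·(≡4) mod 5; (1|5)=+1, (4|5)=+1; (−1)^{0·-2·2}·(+1)^-2·(+1)^0 = +1.
v=23: a=23^1·(≡4), b=23^1·(≡6) mod 23; (4|23)=+1, (6|23)=+1; (−1)^{1·1·11}·(+1)^1·(+1)^1 = -1.
Ram(-161, 35581) = {13, 23}; no ℚ_13-point on the conic.

[13, 23]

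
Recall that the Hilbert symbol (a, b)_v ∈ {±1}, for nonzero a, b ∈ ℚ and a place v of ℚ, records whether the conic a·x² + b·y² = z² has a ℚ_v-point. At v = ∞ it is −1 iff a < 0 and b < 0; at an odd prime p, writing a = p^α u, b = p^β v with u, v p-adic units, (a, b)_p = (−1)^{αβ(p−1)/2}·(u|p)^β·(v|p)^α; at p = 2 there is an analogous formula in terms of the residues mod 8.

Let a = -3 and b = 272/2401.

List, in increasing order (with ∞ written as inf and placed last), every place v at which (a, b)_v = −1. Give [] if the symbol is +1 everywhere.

[3, 17]

(a, b) ≡ (-3, 17) mod (ℚ^×)²; places V = {2, 3, 7, 17, ∞}.
(a,b)_7: α=0, u≡4; β=-4, v≡6 (mod 7); (4|7)=+1, (6|7)=-1; sign (−1)^0·+1^-4·-1^0 = +1.
(a,b)_17: α=0, u≡14; β=1, v≡4 (mod 17); (14|17)=-1, (4|17)=+1; sign (−1)^0·-1^1·+1^0 = -1.
(a,b)_3: α=1, u≡2; β=0, v≡2 (mod 3); (2|3)=-1, (2|3)=-1; sign (−1)^0·-1^0·-1^1 = -1.
(a,b)_2: α=0, β=4; u≡5, v≡1 (mod 8); ε(u)ε(v)=0·0, αω(v)=0·0, βω(u)=4·1; sum ≡ 0  ⇒  +1.
(a,b)_∞: sgn(-3)=−, sgn(17)=+, so +1.
(-3, 17 / ℚ) ramifies at {3, 17}: a division algebra.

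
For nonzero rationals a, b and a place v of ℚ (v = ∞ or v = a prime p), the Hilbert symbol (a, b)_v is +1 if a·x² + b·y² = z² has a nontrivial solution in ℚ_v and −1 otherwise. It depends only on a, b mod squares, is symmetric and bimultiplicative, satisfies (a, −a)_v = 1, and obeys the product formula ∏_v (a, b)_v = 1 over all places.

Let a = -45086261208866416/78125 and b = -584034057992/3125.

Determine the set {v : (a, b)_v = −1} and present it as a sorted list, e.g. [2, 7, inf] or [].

(a, b) ≡ (-1595, -10) mod (ℚ^×)²; places V = {2, 5, 7, 11, 29, ∞}.
(a,b)_5: α=-7, u≡4; β=-5, v≡3 (mod 5); (4|5)=+1, (3|5)=-1; sign (−1)^0·+1^-5·-1^-7 = -1.
(a,b)_29: α=3, u≡2; β=2, v≡11 (mod 29); (2|29)=-1, (11|29)=-1; sign (−1)^0·-1^2·-1^3 = -1.
(a,b)_11: α=9, u≡9; β=6, v≡9 (mod 11); (9|11)=+1, (9|11)=+1; sign (−1)^0·+1^6·+1^9 = +1.
(a,b)_7: α=2, u≡1; β=2, v≡2 (mod 7); (1|7)=+1, (2|7)=+1; sign (−1)^0·+1^2·+1^2 = +1.
(a,b)_2: α=4, β=3; u≡5, v≡3 (mod 8); ε(u)ε(v)=0·1, αω(v)=4·1, βω(u)=3·1; sum ≡ 1  ⇒  -1.
(a,b)_∞: sgn(-1595)=−, sgn(-10)=−, so -1.
Ram(-1595, -10) = {2, 5, 29, ∞}; no ℚ_2-point on the conic.

[2, 5, 29, inf]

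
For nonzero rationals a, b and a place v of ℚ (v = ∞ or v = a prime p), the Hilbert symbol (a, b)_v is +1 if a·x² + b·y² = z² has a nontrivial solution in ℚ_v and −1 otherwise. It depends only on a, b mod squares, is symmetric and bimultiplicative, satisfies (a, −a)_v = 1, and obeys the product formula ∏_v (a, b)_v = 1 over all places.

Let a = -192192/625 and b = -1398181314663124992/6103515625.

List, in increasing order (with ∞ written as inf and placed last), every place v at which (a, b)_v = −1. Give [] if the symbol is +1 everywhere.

Mod squares: a ≡ -3003, b ≡ -33. Check v ∈ {∞, 2, 3, 5, 7, 11, 13, 17}.
v=11: a=11^1·(≡2), b=11^3·(≡10) mod 11; (2|11)=-1, (10|11)=-1; (−1)^{1·3·5}·(-1)^3·(-1)^1 = -1.
v=17: a=17^0·(≡6), b=17^2·(≡8) mod 17; (6|17)=-1, (8|17)=+1; (−1)^{0·2·8}·(-1)^2·(+1)^0 = +1.
v=7: a=7^1·(≡6), b=7^4·(≡2) mod 7; (6|7)=-1, (2|7)=+1; (−1)^{1·4·3}·(-1)^4·(+1)^1 = +1.
v=3: a=3^1·(≡1), b=3^7·(≡1) mod 3; (1|3)=+1, (1|3)=+1; (−1)^{1·7·1}·(+1)^7·(+1)^1 = -1.
v=5: a=5^-4·(≡3), b=5^-14·(≡3) mod 5; (3|5)=-1, (3|5)=-1; (−1)^{-4·-14·2}·(-1)^-14·(-1)^-4 = +1.
v=∞: -3003 < 0 and -33 < 0  ⇒  (a,b)_∞ = -1.
v=13: a=13^1·(≡10), b=13^2·(≡2) mod 13; (10|13)=+1, (2|13)=-1; (−1)^{1·2·6}·(+1)^2·(-1)^1 = -1.
v=2: v_2(a)=6, v_2(b)=12; units ≡ 5, 7 (mod 8); ε·ε+αω+βω = 0·1+6·0+12·1 ≡ 0  ⇒  (a,b)_2 = +1.
|Ram(-3003, -33)| = 4, even; anisotropic at {3, 11, 13, ∞}.

[3, 11, 13, inf]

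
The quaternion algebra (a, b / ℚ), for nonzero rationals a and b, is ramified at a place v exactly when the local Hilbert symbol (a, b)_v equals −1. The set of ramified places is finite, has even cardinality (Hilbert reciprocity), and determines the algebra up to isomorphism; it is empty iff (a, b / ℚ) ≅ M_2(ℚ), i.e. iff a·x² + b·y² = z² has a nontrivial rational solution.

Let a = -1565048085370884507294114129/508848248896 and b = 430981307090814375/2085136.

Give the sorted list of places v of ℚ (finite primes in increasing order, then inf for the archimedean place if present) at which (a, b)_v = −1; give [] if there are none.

[2, 23, 31, 37]

(a, b) ≡ (-232841, 23) mod (ℚ^×)²; places V = {2, 3, 5, 7, 13, 19, 23, 29, 31, 37, ∞}.
(a,b)_2: α=-6, β=-4; u≡7, v≡7 (mod 8); ε(u)ε(v)=1·1, αω(v)=-6·0, βω(u)=-4·0; sum ≡ 1  ⇒  -1.
(a,b)_29: α=3, u≡25; β=2, v≡13 (mod 29); (25|29)=+1, (13|29)=+1; sign (−1)^0·+1^2·+1^3 = +1.
(a,b)_5: α=0, u≡1; β=4, v≡3 (mod 5); (1|5)=+1, (3|5)=-1; sign (−1)^0·+1^4·-1^0 = +1.
(a,b)_23: α=2, u≡20; β=1, v≡2 (mod 23); (20|23)=-1, (2|23)=+1; sign (−1)^0·-1^1·+1^2 = -1.
(a,b)_∞: sgn(-232841)=−, sgn(23)=+, so +1.
(a,b)_7: α=5, u≡1; β=2, v≡4 (mod 7); (1|7)=+1, (4|7)=+1; sign (−1)^0·+1^2·+1^5 = +1.
(a,b)_3: α=14, u≡1; β=12, v≡2 (mod 3); (1|3)=+1, (2|3)=-1; sign (−1)^0·+1^12·-1^14 = +1.
(a,b)_13: α=-2, u≡6; β=0, v≡12 (mod 13); (6|13)=-1, (12|13)=+1; sign (−1)^0·-1^0·+1^-2 = +1.
(a,b)_31: α=3, u≡30; β=0, v≡13 (mod 31); (30|31)=-1, (13|31)=-1; sign (−1)^0·-1^0·-1^3 = -1.
(a,b)_37: α=3, u≡12; β=2, v≡29 (mod 37); (12|37)=+1, (29|37)=-1; sign (−1)^0·+1^2·-1^3 = -1.
(a,b)_19: α=-6, u≡9; β=-4, v≡11 (mod 19); (9|19)=+1, (11|19)=+1; sign (−1)^0·+1^-4·+1^-6 = +1.
(-232841, 23 / ℚ) ramifies at {2, 23, 31, 37}: a division algebra.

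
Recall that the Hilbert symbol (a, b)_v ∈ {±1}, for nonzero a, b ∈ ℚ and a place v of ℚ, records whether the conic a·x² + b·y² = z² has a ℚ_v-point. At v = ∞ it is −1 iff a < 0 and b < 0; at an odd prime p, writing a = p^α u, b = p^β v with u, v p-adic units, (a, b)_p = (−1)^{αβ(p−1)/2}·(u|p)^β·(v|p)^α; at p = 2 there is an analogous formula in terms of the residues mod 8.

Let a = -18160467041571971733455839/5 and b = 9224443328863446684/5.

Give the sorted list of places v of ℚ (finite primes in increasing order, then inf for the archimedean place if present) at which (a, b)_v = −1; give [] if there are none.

Mod squares: a ≡ -1955, b ≡ 123395. Check v ∈ {∞, 2, 3, 5, 7, 11, 13, 17, 23, 29, 37}.
v=29: a=29^4·(≡10), b=29^3·(≡15) mod 29; (10|29)=-1, (15|29)=-1; (−1)^{4·3·14}·(-1)^3·(-1)^4 = -1.
v=∞: -1955 < 0 and 123395 > 0  ⇒  (a,b)_∞ = +1.
v=5: a=5^-1·(≡1), b=5^-1·(≡4) mod 5; (1|5)=+1, (4|5)=+1; (−1)^{-1·-1·2}·(+1)^-1·(+1)^-1 = +1.
v=7: a=7^2·(≡6), b=7^2·(≡3) mod 7; (6|7)=-1, (3|7)=-1; (−1)^{2·2·3}·(-1)^2·(-1)^2 = +1.
v=17: a=17^3·(≡13), b=17^0·(≡1) mod 17; (13|17)=+1, (1|17)=+1; (−1)^{3·0·8}·(+1)^0·(+1)^3 = +1.
v=37: a=37^4·(≡14), b=37^3·(≡35) mod 37; (14|37)=-1, (35|37)=-1; (−1)^{4·3·18}·(-1)^3·(-1)^4 = -1.
v=13: a=13^2·(≡7), b=13^2·(≡3) mod 13; (7|13)=-1, (3|13)=+1; (−1)^{2·2·6}·(-1)^2·(+1)^2 = +1.
v=11: a=11^4·(≡1), b=11^2·(≡8) mod 11; (1|11)=+1, (8|11)=-1; (−1)^{4·2·5}·(+1)^2·(-1)^4 = +1.
v=2: v_2(a)=0, v_2(b)=2; units ≡ 5, 3 (mod 8); ε·ε+αω+βω = 0·1+0·1+2·1 ≡ 0  ⇒  (a,b)_2 = +1.
v=23: a=23^1·(≡10), b=23^1·(≡4) mod 23; (10|23)=-1, (4|23)=+1; (−1)^{1·1·11}·(-1)^1·(+1)^1 = +1.
v=3: a=3^0·(≡1), b=3^4·(≡2) mod 3; (1|3)=+1, (2|3)=-1; (−1)^{0·4·1}·(+1)^4·(-1)^0 = +1.
Ram(-1955, 123395) = {29, 37}; no ℚ_29-point on the conic.

[29, 37]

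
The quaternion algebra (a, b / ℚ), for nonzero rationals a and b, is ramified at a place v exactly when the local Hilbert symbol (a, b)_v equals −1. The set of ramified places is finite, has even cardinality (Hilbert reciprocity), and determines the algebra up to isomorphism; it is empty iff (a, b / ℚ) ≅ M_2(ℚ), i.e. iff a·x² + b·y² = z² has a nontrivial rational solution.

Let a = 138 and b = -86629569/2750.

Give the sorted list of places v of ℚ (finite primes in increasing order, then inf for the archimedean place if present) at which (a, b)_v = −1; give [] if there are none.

(a, b) ≡ (138, -106590) mod (ℚ^×)²; places V = {2, 3, 5, 11, 13, 17, 19, 23, ∞}.
(a,b)_5: α=0, u≡3; β=-3, v≡3 (mod 5); (3|5)=-1, (3|5)=-1; sign (−1)^0·-1^-3·-1^0 = -1.
(a,b)_3: α=1, u≡1; β=1, v≡2 (mod 3); (1|3)=+1, (2|3)=-1; sign (−1)^1·+1^1·-1^1 = +1.
(a,b)_19: α=0, u≡5; β=1, v≡8 (mod 19); (5|19)=+1, (8|19)=-1; sign (−1)^0·+1^1·-1^0 = +1.
(a,b)_13: α=0, u≡8; β=2, v≡4 (mod 13); (8|13)=-1, (4|13)=+1; sign (−1)^0·-1^2·+1^0 = +1.
(a,b)_17: α=0, u≡2; β=1, v≡14 (mod 17); (2|17)=+1, (14|17)=-1; sign (−1)^0·+1^1·-1^0 = +1.
(a,b)_11: α=0, u≡6; β=-1, v≡5 (mod 11); (6|11)=-1, (5|11)=+1; sign (−1)^0·-1^-1·+1^0 = -1.
(a,b)_2: α=1, β=-1; u≡5, v≡1 (mod 8); ε(u)ε(v)=0·0, αω(v)=1·0, βω(u)=-1·1; sum ≡ 1  ⇒  -1.
(a,b)_23: α=1, u≡6; β=2, v≡7 (mod 23); (6|23)=+1, (7|23)=-1; sign (−1)^0·+1^2·-1^1 = -1.
(a,b)_∞: sgn(138)=+, sgn(-106590)=−, so +1.
|Ram(138, -106590)| = 4, even; anisotropic at {2, 5, 11, 23}.

[2, 5, 11, 23]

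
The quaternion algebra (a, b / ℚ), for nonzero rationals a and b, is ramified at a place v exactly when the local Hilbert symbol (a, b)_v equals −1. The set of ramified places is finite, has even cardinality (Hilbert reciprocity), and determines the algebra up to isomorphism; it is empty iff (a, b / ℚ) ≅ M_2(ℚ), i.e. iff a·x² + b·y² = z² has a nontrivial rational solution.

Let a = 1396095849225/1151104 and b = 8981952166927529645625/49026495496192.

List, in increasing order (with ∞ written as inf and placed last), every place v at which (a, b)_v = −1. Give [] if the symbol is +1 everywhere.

Mod squares: a ≡ 34, b ≡ 8029. Check v ∈ {∞, 2, 3, 5, 7, 11, 17, 23, 31, 37}.
v=17: a=17^-1·(≡9), b=17^-2·(≡6) mod 17; (9|17)=+1, (6|17)=-1; (−1)^{-1·-2·8}·(+1)^-2·(-1)^-1 = -1.
v=3: a=3^4·(≡1), b=3^8·(≡1) mod 3; (1|3)=+1, (1|3)=+1; (−1)^{4·8·1}·(+1)^8·(+1)^4 = +1.
v=23: a=23^-2·(≡14), b=23^-4·(≡6) mod 23; (14|23)=-1, (6|23)=+1; (−1)^{-2·-4·11}·(-1)^-4·(+1)^-2 = +1.
v=37: a=37^0·(≡33), b=37^-1·(≡19) mod 37; (33|37)=+1, (19|37)=-1; (−1)^{0·-1·18}·(+1)^-1·(-1)^0 = +1.
v=∞: 34 > 0 and 8029 > 0  ⇒  (a,b)_∞ = +1.
v=31: a=31^2·(≡11), b=31^3·(≡11) mod 31; (11|31)=-1, (11|31)=-1; (−1)^{2·3·15}·(-1)^3·(-1)^2 = -1.
v=11: a=11^4·(≡1), b=11^8·(≡10) mod 11; (1|11)=+1, (10|11)=-1; (−1)^{4·8·5}·(+1)^8·(-1)^4 = +1.
v=5: a=5^2·(≡1), b=5^4·(≡4) mod 5; (1|5)=+1, (4|5)=+1; (−1)^{2·4·2}·(+1)^4·(+1)^2 = +1.
v=7: a=7^2·(≡3), b=7^3·(≡5) mod 7; (3|7)=-1, (5|7)=-1; (−1)^{2·3·3}·(-1)^3·(-1)^2 = -1.
v=2: v_2(a)=-7, v_2(b)=-14; units ≡ 1, 5 (mod 8); ε·ε+αω+βω = 0·0+-7·1+-14·0 ≡ 1  ⇒  (a,b)_2 = -1.
|Ram(34, 8029)| = 4, even; anisotropic at {2, 7, 17, 31}.

[2, 7, 17, 31]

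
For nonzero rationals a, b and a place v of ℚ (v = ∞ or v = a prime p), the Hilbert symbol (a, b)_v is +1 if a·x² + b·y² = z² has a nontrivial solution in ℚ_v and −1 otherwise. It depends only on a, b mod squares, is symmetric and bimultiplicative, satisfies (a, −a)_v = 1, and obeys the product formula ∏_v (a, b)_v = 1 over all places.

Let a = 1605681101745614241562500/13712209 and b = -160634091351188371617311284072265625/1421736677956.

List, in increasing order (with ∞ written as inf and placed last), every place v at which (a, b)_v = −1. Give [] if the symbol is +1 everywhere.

Mod squares: a ≡ 13585, b ≡ -969. Check v ∈ {∞, 2, 3, 5, 7, 11, 13, 17, 19, 23, 29}.
v=3: a=3^12·(≡1), b=3^19·(≡1) mod 3; (1|3)=+1, (1|3)=+1; (−1)^{12·19·1}·(+1)^19·(+1)^12 = +1.
v=∞: 13585 > 0 and -969 < 0  ⇒  (a,b)_∞ = +1.
v=2: v_2(a)=2, v_2(b)=-2; units ≡ 1, 7 (mod 8); ε·ε+αω+βω = 0·1+2·0+-2·0 ≡ 0  ⇒  (a,b)_2 = +1.
v=5: a=5^7·(≡3), b=5^10·(≡1) mod 5; (3|5)=-1, (1|5)=+1; (−1)^{7·10·2}·(-1)^10·(+1)^7 = +1.
v=7: a=7^-2·(≡3), b=7^-4·(≡1) mod 7; (3|7)=-1, (1|7)=+1; (−1)^{-2·-4·3}·(-1)^-4·(+1)^-2 = +1.
v=17: a=17^2·(≡16), b=17^3·(≡5) mod 17; (16|17)=+1, (5|17)=-1; (−1)^{2·3·8}·(+1)^3·(-1)^2 = +1.
v=19: a=19^1·(≡18), b=19^1·(≡6) mod 19; (18|19)=-1, (6|19)=+1; (−1)^{1·1·9}·(-1)^1·(+1)^1 = +1.
v=13: a=13^1·(≡11), b=13^0·(≡6) mod 13; (11|13)=-1, (6|13)=-1; (−1)^{1·0·6}·(-1)^0·(-1)^1 = -1.
v=29: a=29^2·(≡22), b=29^4·(≡18) mod 29; (22|29)=+1, (18|29)=-1; (−1)^{2·4·14}·(+1)^4·(-1)^2 = +1.
v=11: a=11^5·(≡3), b=11^8·(≡10) mod 11; (3|11)=+1, (10|11)=-1; (−1)^{5·8·5}·(+1)^8·(-1)^5 = -1.
v=23: a=23^-4·(≡10), b=23^-6·(≡17) mod 23; (10|23)=-1, (17|23)=-1; (−1)^{-4·-6·11}·(-1)^-6·(-1)^-4 = +1.
Ram(13585, -969) = {11, 13}; no ℚ_11-point on the conic.

[11, 13]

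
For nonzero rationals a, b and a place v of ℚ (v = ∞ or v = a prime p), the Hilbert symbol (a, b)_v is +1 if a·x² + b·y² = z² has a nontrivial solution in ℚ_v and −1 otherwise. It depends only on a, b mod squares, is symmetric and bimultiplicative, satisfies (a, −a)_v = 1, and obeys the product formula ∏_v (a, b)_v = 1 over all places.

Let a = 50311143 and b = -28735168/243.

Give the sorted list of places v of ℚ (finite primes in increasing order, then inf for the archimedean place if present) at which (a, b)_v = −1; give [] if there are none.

(a, b) ≡ (23, -561) mod (ℚ^×)²; places V = {2, 3, 7, 11, 17, 23, 29, ∞}.
(a,b)_2: α=0, β=6; u≡7, v≡7 (mod 8); ε(u)ε(v)=1·1, αω(v)=0·0, βω(u)=6·0; sum ≡ 1  ⇒  -1.
(a,b)_∞: sgn(23)=+, sgn(-561)=−, so +1.
(a,b)_29: α=2, u≡25; β=0, v≡3 (mod 29); (25|29)=+1, (3|29)=-1; sign (−1)^0·+1^0·-1^2 = +1.
(a,b)_23: α=1, u≡3; β=0, v≡21 (mod 23); (3|23)=+1, (21|23)=-1; sign (−1)^0·+1^0·-1^1 = -1.
(a,b)_3: α=2, u≡2; β=-5, v≡2 (mod 3); (2|3)=-1, (2|3)=-1; sign (−1)^0·-1^-5·-1^2 = -1.
(a,b)_7: α=0, u≡1; β=4, v≡6 (mod 7); (1|7)=+1, (6|7)=-1; sign (−1)^0·+1^4·-1^0 = +1.
(a,b)_17: α=2, u≡7; β=1, v≡8 (mod 17); (7|17)=-1, (8|17)=+1; sign (−1)^0·-1^1·+1^2 = -1.
(a,b)_11: α=0, u≡3; β=1, v≡3 (mod 11); (3|11)=+1, (3|11)=+1; sign (−1)^0·+1^1·+1^0 = +1.
Ram(23, -561) = {2, 3, 17, 23}; no ℚ_2-point on the conic.

[2, 3, 17, 23]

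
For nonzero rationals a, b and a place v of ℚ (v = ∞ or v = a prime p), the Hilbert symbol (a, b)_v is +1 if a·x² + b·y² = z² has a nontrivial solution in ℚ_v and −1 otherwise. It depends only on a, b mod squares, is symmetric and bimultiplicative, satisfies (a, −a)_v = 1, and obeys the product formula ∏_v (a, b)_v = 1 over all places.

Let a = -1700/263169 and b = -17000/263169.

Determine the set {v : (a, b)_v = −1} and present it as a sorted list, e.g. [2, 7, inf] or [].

[2, 5, 17, inf]

Mod squares: a ≡ -17, b ≡ -170. Check v ∈ {∞, 2, 3, 5, 17, 19}.
v=19: a=19^-2·(≡15), b=19^-2·(≡17) mod 19; (15|19)=-1, (17|19)=+1; (−1)^{-2·-2·9}·(-1)^-2·(+1)^-2 = +1.
v=∞: -17 < 0 and -170 < 0  ⇒  (a,b)_∞ = -1.
v=5: a=5^2·(≡3), b=5^3·(≡1) mod 5; (3|5)=-1, (1|5)=+1; (−1)^{2·3·2}·(-1)^3·(+1)^2 = -1.
v=2: v_2(a)=2, v_2(b)=3; units ≡ 7, 3 (mod 8); ε·ε+αω+βω = 1·1+2·1+3·0 ≡ 1  ⇒  (a,b)_2 = -1.
v=17: a=17^1·(≡4), b=17^1·(≡6) mod 17; (4|17)=+1, (6|17)=-1; (−1)^{1·1·8}·(+1)^1·(-1)^1 = -1.
v=3: a=3^-6·(≡1), b=3^-6·(≡1) mod 3; (1|3)=+1, (1|3)=+1; (−1)^{-6·-6·1}·(+1)^-6·(+1)^-6 = +1.
Ram(-17, -170) = {2, 5, 17, ∞}; no ℚ_2-point on the conic.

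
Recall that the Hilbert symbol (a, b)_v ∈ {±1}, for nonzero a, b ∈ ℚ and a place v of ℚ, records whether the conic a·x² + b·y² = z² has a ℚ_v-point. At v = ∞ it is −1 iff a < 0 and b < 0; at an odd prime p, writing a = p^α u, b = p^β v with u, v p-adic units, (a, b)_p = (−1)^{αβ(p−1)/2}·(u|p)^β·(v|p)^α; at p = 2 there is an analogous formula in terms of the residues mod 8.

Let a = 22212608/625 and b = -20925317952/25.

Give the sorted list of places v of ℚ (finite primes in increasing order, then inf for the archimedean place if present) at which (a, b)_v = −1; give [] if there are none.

[2, 3, 7, 11]

(a, b) ≡ (5423, -357) mod (ℚ^×)²; places V = {2, 3, 5, 7, 11, 17, 29, ∞}.
(a,b)_29: α=1, u≡22; β=2, v≡13 (mod 29); (22|29)=+1, (13|29)=+1; sign (−1)^0·+1^2·+1^1 = +1.
(a,b)_5: α=-4, u≡3; β=-2, v≡3 (mod 5); (3|5)=-1, (3|5)=-1; sign (−1)^0·-1^-2·-1^-4 = +1.
(a,b)_∞: sgn(5423)=+, sgn(-357)=−, so +1.
(a,b)_17: α=1, u≡16; β=1, v≡16 (mod 17); (16|17)=+1, (16|17)=+1; sign (−1)^0·+1^1·+1^1 = +1.
(a,b)_2: α=12, β=6; u≡7, v≡3 (mod 8); ε(u)ε(v)=1·1, αω(v)=12·1, βω(u)=6·0; sum ≡ 1  ⇒  -1.
(a,b)_7: α=0, u≡6; β=1, v≡5 (mod 7); (6|7)=-1, (5|7)=-1; sign (−1)^0·-1^1·-1^0 = -1.
(a,b)_11: α=1, u≡4; β=2, v≡7 (mod 11); (4|11)=+1, (7|11)=-1; sign (−1)^0·+1^2·-1^1 = -1.
(a,b)_3: α=0, u≡2; β=3, v≡1 (mod 3); (2|3)=-1, (1|3)=+1; sign (−1)^0·-1^3·+1^0 = -1.
(5423, -357 / ℚ) ramifies at {2, 3, 7, 11}: a division algebra.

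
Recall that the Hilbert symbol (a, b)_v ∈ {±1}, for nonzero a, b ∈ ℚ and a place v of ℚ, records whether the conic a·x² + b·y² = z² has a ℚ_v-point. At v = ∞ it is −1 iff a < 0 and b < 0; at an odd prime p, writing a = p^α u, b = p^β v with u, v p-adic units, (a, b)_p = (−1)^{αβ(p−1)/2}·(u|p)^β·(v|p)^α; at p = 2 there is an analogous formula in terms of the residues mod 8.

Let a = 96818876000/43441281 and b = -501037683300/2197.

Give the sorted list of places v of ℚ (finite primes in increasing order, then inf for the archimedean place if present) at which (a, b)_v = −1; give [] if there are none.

[13, 23]

(a, b) ≡ (1190, -35581) mod (ℚ^×)²; places V = {2, 3, 5, 7, 11, 13, 17, 23, 41, ∞}.
(a,b)_23: α=0, u≡11; β=1, v≡11 (mod 23); (11|23)=-1, (11|23)=-1; sign (−1)^0·-1^1·-1^0 = -1.
(a,b)_41: α=2, u≡33; β=2, v≡29 (mod 41); (33|41)=+1, (29|41)=-1; sign (−1)^0·+1^2·-1^2 = +1.
(a,b)_17: α=1, u≡8; β=1, v≡9 (mod 17); (8|17)=+1, (9|17)=+1; sign (−1)^0·+1^1·+1^1 = +1.
(a,b)_3: α=-2, u≡2; β=2, v≡2 (mod 3); (2|3)=-1, (2|3)=-1; sign (−1)^0·-1^2·-1^-2 = +1.
(a,b)_7: α=1, u≡2; β=1, v≡6 (mod 7); (2|7)=+1, (6|7)=-1; sign (−1)^1·+1^1·-1^1 = +1.
(a,b)_11: α=2, u≡7; β=2, v≡1 (mod 11); (7|11)=-1, (1|11)=+1; sign (−1)^0·-1^2·+1^2 = +1.
(a,b)_2: α=5, β=2; u≡3, v≡3 (mod 8); ε(u)ε(v)=1·1, αω(v)=5·1, βω(u)=2·1; sum ≡ 0  ⇒  +1.
(a,b)_5: α=3, u≡3; β=2, v≡4 (mod 5); (3|5)=-1, (4|5)=+1; sign (−1)^0·-1^2·+1^3 = +1.
(a,b)_13: α=-6, u≡6; β=-3, v≡2 (mod 13); (6|13)=-1, (2|13)=-1; sign (−1)^0·-1^-3·-1^-6 = -1.
(a,b)_∞: sgn(1190)=+, sgn(-35581)=−, so +1.
(1190, -35581 / ℚ) ramifies at {13, 23}: a division algebra.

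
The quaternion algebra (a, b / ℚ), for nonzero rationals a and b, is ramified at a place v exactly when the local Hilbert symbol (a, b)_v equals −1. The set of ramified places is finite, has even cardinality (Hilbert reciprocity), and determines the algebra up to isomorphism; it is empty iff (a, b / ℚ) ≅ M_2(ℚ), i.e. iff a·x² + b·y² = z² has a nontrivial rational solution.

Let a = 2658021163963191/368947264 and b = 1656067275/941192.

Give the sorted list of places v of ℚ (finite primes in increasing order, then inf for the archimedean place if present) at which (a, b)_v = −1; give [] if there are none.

Mod squares: a ≡ 31, b ≡ 1702. Check v ∈ {∞, 2, 3, 5, 7, 13, 23, 31, 37}.
v=31: a=31^3·(≡19), b=31^2·(≡16) mod 31; (19|31)=+1, (16|31)=+1; (−1)^{3·2·15}·(+1)^2·(+1)^3 = +1.
v=∞: 31 > 0 and 1702 > 0  ⇒  (a,b)_∞ = +1.
v=5: a=5^0·(≡4), b=5^2·(≡3) mod 5; (4|5)=+1, (3|5)=-1; (−1)^{0·2·2}·(+1)^2·(-1)^0 = +1.
v=3: a=3^6·(≡1), b=3^4·(≡1) mod 3; (1|3)=+1, (1|3)=+1; (−1)^{6·4·1}·(+1)^4·(+1)^6 = +1.
v=2: v_2(a)=-6, v_2(b)=-3; units ≡ 7, 3 (mod 8); ε·ε+αω+βω = 1·1+-6·1+-3·0 ≡ 1  ⇒  (a,b)_2 = -1.
v=23: a=23^2·(≡12), b=23^1·(≡5) mod 23; (12|23)=+1, (5|23)=-1; (−1)^{2·1·11}·(+1)^1·(-1)^2 = +1.
v=37: a=37^2·(≡31), b=37^1·(≡10) mod 37; (31|37)=-1, (10|37)=+1; (−1)^{2·1·18}·(-1)^1·(+1)^2 = -1.
v=7: a=7^-8·(≡5), b=7^-6·(≡2) mod 7; (5|7)=-1, (2|7)=+1; (−1)^{-8·-6·3}·(-1)^-6·(+1)^-8 = +1.
v=13: a=13^2·(≡8), b=13^0·(≡1) mod 13; (8|13)=-1, (1|13)=+1; (−1)^{2·0·6}·(-1)^0·(+1)^2 = +1.
|Ram(31, 1702)| = 2, even; anisotropic at {2, 37}.

[2, 37]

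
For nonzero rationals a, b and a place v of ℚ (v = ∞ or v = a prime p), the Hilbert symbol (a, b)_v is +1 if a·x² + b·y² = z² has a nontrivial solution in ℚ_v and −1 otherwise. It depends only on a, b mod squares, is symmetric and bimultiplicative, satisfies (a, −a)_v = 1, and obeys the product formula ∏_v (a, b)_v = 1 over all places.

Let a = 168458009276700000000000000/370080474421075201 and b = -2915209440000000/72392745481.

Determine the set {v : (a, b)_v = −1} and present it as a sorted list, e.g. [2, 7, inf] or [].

Mod squares: a ≡ 143, b ≡ -110. Check v ∈ {∞, 2, 3, 5, 7, 11, 13, 17, 19, 23}.
v=19: a=19^-4·(≡3), b=19^-2·(≡16) mod 19; (3|19)=-1, (16|19)=+1; (−1)^{-4·-2·9}·(-1)^-2·(+1)^-4 = +1.
v=5: a=5^14·(≡3), b=5^7·(≡3) mod 5; (3|5)=-1, (3|5)=-1; (−1)^{14·7·2}·(-1)^7·(-1)^14 = -1.
v=13: a=13^3·(≡5), b=13^2·(≡11) mod 13; (5|13)=-1, (11|13)=-1; (−1)^{3·2·6}·(-1)^2·(-1)^3 = -1.
v=17: a=17^-6·(≡6), b=17^-4·(≡2) mod 17; (6|17)=-1, (2|17)=+1; (−1)^{-6·-4·8}·(-1)^-4·(+1)^-6 = +1.
v=23: a=23^2·(≡22), b=23^0·(≡10) mod 23; (22|23)=-1, (10|23)=-1; (−1)^{2·0·11}·(-1)^0·(-1)^2 = +1.
v=2: v_2(a)=14, v_2(b)=11; units ≡ 7, 1 (mod 8); ε·ε+αω+βω = 1·0+14·0+11·0 ≡ 0  ⇒  (a,b)_2 = +1.
v=7: a=7^-6·(≡5), b=7^-4·(≡2) mod 7; (5|7)=-1, (2|7)=+1; (−1)^{-6·-4·3}·(-1)^-4·(+1)^-6 = +1.
v=∞: 143 > 0 and -110 < 0  ⇒  (a,b)_∞ = +1.
v=3: a=3^2·(≡2), b=3^4·(≡1) mod 3; (2|3)=-1, (1|3)=+1; (−1)^{2·4·1}·(-1)^4·(+1)^2 = +1.
v=11: a=11^5·(≡2), b=11^3·(≡3) mod 11; (2|11)=-1, (3|11)=+1; (−1)^{5·3·5}·(-1)^3·(+1)^5 = +1.
Ram(143, -110) = {5, 13}; no ℚ_5-point on the conic.

[5, 13]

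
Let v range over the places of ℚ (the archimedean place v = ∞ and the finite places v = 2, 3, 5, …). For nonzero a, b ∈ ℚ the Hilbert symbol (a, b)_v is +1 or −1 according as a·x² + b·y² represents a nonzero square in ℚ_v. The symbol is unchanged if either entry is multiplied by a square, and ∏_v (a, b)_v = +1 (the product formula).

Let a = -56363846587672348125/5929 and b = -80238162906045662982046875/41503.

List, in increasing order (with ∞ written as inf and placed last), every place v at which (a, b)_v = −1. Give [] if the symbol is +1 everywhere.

(a, b) ≡ (-37, -133) mod (ℚ^×)²; places V = {2, 3, 5, 7, 11, 17, 19, 37, ∞}.
(a,b)_∞: sgn(-37)=−, sgn(-133)=−, so -1.
(a,b)_3: α=10, u≡2; β=14, v≡2 (mod 3); (2|3)=-1, (2|3)=-1; sign (−1)^0·-1^14·-1^10 = +1.
(a,b)_2: α=0, β=0; u≡3, v≡3 (mod 8); ε(u)ε(v)=1·1, αω(v)=0·1, βω(u)=0·1; sum ≡ 1  ⇒  -1.
(a,b)_5: α=4, u≡2; β=6, v≡3 (mod 5); (2|5)=-1, (3|5)=-1; sign (−1)^0·-1^6·-1^4 = +1.
(a,b)_7: α=-2, u≡6; β=-3, v≡1 (mod 7); (6|7)=-1, (1|7)=+1; sign (−1)^0·-1^-3·+1^-2 = -1.
(a,b)_17: α=4, u≡3; β=4, v≡10 (mod 17); (3|17)=-1, (10|17)=-1; sign (−1)^0·-1^4·-1^4 = +1.
(a,b)_11: α=-2, u≡10; β=-2, v≡8 (mod 11); (10|11)=-1, (8|11)=-1; sign (−1)^0·-1^-2·-1^-2 = +1.
(a,b)_37: α=3, u≡33; β=4, v≡24 (mod 37); (33|37)=+1, (24|37)=-1; sign (−1)^0·+1^4·-1^3 = -1.
(a,b)_19: α=2, u≡1; β=3, v≡12 (mod 19); (1|19)=+1, (12|19)=-1; sign (−1)^0·+1^3·-1^2 = +1.
Ram(-37, -133) = {2, 7, 37, ∞}; no ℚ_2-point on the conic.

[2, 7, 37, inf]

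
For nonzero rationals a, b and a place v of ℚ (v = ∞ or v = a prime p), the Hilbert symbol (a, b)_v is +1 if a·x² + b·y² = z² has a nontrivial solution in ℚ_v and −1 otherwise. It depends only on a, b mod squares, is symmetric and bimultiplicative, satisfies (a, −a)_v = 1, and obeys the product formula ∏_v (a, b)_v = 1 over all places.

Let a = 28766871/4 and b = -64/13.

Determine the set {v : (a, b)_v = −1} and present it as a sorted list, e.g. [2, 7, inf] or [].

[2, 37, 41, 43]

Mod squares: a ≡ 65231, b ≡ -13. Check v ∈ {∞, 2, 3, 7, 13, 37, 41, 43}.
v=3: a=3^2·(≡2), b=3^0·(≡2) mod 3; (2|3)=-1, (2|3)=-1; (−1)^{2·0·1}·(-1)^0·(-1)^2 = +1.
v=13: a=13^0·(≡4), b=13^-1·(≡1) mod 13; (4|13)=+1, (1|13)=+1; (−1)^{0·-1·6}·(+1)^-1·(+1)^0 = +1.
v=7: a=7^2·(≡6), b=7^0·(≡1) mod 7; (6|7)=-1, (1|7)=+1; (−1)^{2·0·3}·(-1)^0·(+1)^2 = +1.
v=∞: 65231 > 0 and -13 < 0  ⇒  (a,b)_∞ = +1.
v=2: v_2(a)=-2, v_2(b)=6; units ≡ 7, 3 (mod 8); ε·ε+αω+βω = 1·1+-2·1+6·0 ≡ 1  ⇒  (a,b)_2 = -1.
v=41: a=41^1·(≡20), b=41^0·(≡14) mod 41; (20|41)=+1, (14|41)=-1; (−1)^{1·0·20}·(+1)^0·(-1)^1 = -1.
v=43: a=43^1·(≡33), b=43^0·(≡5) mod 43; (33|43)=-1, (5|43)=-1; (−1)^{1·0·21}·(-1)^0·(-1)^1 = -1.
v=37: a=37^1·(≡19), b=37^0·(≡15) mod 37; (19|37)=-1, (15|37)=-1; (−1)^{1·0·18}·(-1)^0·(-1)^1 = -1.
(65231, -13 / ℚ) ramifies at {2, 37, 41, 43}: a division algebra.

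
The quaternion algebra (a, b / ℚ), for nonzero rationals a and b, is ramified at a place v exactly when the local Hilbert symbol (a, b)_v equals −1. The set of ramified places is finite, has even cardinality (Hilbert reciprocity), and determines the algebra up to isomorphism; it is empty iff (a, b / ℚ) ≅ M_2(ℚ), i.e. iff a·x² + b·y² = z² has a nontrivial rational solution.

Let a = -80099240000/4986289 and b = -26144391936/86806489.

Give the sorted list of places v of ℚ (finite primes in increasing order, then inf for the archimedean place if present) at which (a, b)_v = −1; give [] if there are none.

[17, inf]

Mod squares: a ≡ -41, b ≡ -2091. Check v ∈ {∞, 2, 3, 5, 7, 11, 13, 17, 29, 41}.
v=41: a=41^1·(≡21), b=41^1·(≡31) mod 41; (21|41)=+1, (31|41)=+1; (−1)^{1·1·20}·(+1)^1·(+1)^1 = +1.
v=∞: -41 < 0 and -2091 < 0  ⇒  (a,b)_∞ = -1.
v=3: a=3^0·(≡1), b=3^1·(≡2) mod 3; (1|3)=+1, (2|3)=-1; (−1)^{0·1·1}·(+1)^1·(-1)^0 = +1.
v=2: v_2(a)=6, v_2(b)=8; units ≡ 7, 5 (mod 8); ε·ε+αω+βω = 1·0+6·1+8·0 ≡ 0  ⇒  (a,b)_2 = +1.
v=5: a=5^4·(≡4), b=5^0·(≡1) mod 5; (4|5)=+1, (1|5)=+1; (−1)^{4·0·2}·(+1)^0·(+1)^4 = +1.
v=13: a=13^2·(≡5), b=13^2·(≡5) mod 13; (5|13)=-1, (5|13)=-1; (−1)^{2·2·6}·(-1)^2·(-1)^2 = +1.
v=17: a=17^2·(≡5), b=17^3·(≡4) mod 17; (5|17)=-1, (4|17)=+1; (−1)^{2·3·8}·(-1)^3·(+1)^2 = -1.
v=11: a=11^-2·(≡4), b=11^-6·(≡6) mod 11; (4|11)=+1, (6|11)=-1; (−1)^{-2·-6·5}·(+1)^-6·(-1)^-2 = +1.
v=29: a=29^-2·(≡12), b=29^0·(≡27) mod 29; (12|29)=-1, (27|29)=-1; (−1)^{-2·0·14}·(-1)^0·(-1)^-2 = +1.
v=7: a=7^-2·(≡2), b=7^-2·(≡2) mod 7; (2|7)=+1, (2|7)=+1; (−1)^{-2·-2·3}·(+1)^-2·(+1)^-2 = +1.
|Ram(-41, -2091)| = 2, even; anisotropic at {17, ∞}.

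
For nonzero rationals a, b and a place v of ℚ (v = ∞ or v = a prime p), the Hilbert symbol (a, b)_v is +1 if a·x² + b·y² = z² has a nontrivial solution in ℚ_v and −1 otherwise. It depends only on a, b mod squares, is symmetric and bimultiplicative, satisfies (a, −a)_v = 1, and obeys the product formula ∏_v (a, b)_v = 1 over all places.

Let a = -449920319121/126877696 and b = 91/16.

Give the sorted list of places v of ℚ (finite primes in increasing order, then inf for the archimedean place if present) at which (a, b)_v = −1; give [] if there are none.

Mod squares: a ≡ -1, b ≡ 91. Check v ∈ {∞, 2, 3, 7, 11, 13}.
v=11: a=11^-2·(≡2), b=11^0·(≡5) mod 11; (2|11)=-1, (5|11)=+1; (−1)^{-2·0·5}·(-1)^0·(+1)^-2 = +1.
v=13: a=13^4·(≡1), b=13^1·(≡11) mod 13; (1|13)=+1, (11|13)=-1; (−1)^{4·1·6}·(+1)^1·(-1)^4 = +1.
v=3: a=3^8·(≡2), b=3^0·(≡1) mod 3; (2|3)=-1, (1|3)=+1; (−1)^{8·0·1}·(-1)^0·(+1)^8 = +1.
v=7: a=7^4·(≡5), b=7^1·(≡3) mod 7; (5|7)=-1, (3|7)=-1; (−1)^{4·1·3}·(-1)^1·(-1)^4 = -1.
v=2: v_2(a)=-20, v_2(b)=-4; units ≡ 7, 3 (mod 8); ε·ε+αω+βω = 1·1+-20·1+-4·0 ≡ 1  ⇒  (a,b)_2 = -1.
v=∞: -1 < 0 and 91 > 0  ⇒  (a,b)_∞ = +1.
(-1, 91 / ℚ) ramifies at {2, 7}: a division algebra.

[2, 7]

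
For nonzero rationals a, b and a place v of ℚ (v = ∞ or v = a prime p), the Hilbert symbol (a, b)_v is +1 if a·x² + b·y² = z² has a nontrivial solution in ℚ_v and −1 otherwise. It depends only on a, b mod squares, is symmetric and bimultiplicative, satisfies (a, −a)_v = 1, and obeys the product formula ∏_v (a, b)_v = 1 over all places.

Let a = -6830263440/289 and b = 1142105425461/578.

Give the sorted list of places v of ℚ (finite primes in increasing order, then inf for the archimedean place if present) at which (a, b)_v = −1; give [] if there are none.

(a, b) ≡ (-385, 858) mod (ℚ^×)²; places V = {2, 3, 5, 7, 11, 13, 17, ∞}.
(a,b)_11: α=1, u≡3; β=1, v≡5 (mod 11); (3|11)=+1, (5|11)=+1; sign (−1)^1·+1^1·+1^1 = -1.
(a,b)_2: α=4, β=-1; u≡7, v≡5 (mod 8); ε(u)ε(v)=1·0, αω(v)=4·1, βω(u)=-1·0; sum ≡ 0  ⇒  +1.
(a,b)_∞: sgn(-385)=−, sgn(858)=+, so +1.
(a,b)_3: α=8, u≡2; β=9, v≡1 (mod 3); (2|3)=-1, (1|3)=+1; sign (−1)^0·-1^9·+1^8 = -1.
(a,b)_13: α=2, u≡6; β=3, v≡10 (mod 13); (6|13)=-1, (10|13)=+1; sign (−1)^0·-1^3·+1^2 = -1.
(a,b)_7: α=1, u≡2; β=4, v≡1 (mod 7); (2|7)=+1, (1|7)=+1; sign (−1)^0·+1^4·+1^1 = +1.
(a,b)_5: α=1, u≡3; β=0, v≡2 (mod 5); (3|5)=-1, (2|5)=-1; sign (−1)^0·-1^0·-1^1 = -1.
(a,b)_17: α=-2, u≡11; β=-2, v≡8 (mod 17); (11|17)=-1, (8|17)=+1; sign (−1)^0·-1^-2·+1^-2 = +1.
(-385, 858 / ℚ) ramifies at {3, 5, 11, 13}: a division algebra.

[3, 5, 11, 13]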